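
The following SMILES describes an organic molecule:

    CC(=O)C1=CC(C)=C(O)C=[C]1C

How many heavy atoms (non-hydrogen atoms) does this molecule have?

Every atom symbol written in the SMILES (organic subset) is one heavy atom; implicit H are not written.
Heavy atoms by element → C:10, O:2.
Total: 12.

12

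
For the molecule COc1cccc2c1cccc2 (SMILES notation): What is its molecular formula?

Walk through each heavy atom and fill implicit hydrogens from standard valence (C 4, N 3, O 2, S 2, halogen 1); for lowercase aromatic atoms, an aromatic c carries 1 H when it has two neighbours and 0 H with three, and aromatic n carries 0 H:
  atom 1: C, bond orders sum to 1 (valence 4) → 3 H
  atom 2: O, bond orders sum to 2 (valence 2) → 0 H
  atom 3: aromatic c, 3 neighbours → 0 H
  atom 4: aromatic c, 2 neighbours → 1 H
  atom 5: aromatic c, 2 neighbours → 1 H
  atom 6: aromatic c, 2 neighbours → 1 H
  atom 7: aromatic c, 3 neighbours → 0 H
  atom 8: aromatic c, 3 neighbours → 0 H
  atom 9: aromatic c, 2 neighbours → 1 H
  atom 10: aromatic c, 2 neighbours → 1 H
  atom 11: aromatic c, 2 neighbours → 1 H
  atom 12: aromatic c, 2 neighbours → 1 H
Totals → C:11, H:10, O:1.

C11H10O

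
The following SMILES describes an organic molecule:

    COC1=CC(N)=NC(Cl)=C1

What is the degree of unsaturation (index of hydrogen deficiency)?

Molecular formula: C6H7ClN2O.
DoU = (2C + 2 + N − H − X) / 2, where X is the halogen count and O/S are ignored.
    = (2·6 + 2 + 2 − 7 − 1) / 2 = 8 / 2 = 4.

4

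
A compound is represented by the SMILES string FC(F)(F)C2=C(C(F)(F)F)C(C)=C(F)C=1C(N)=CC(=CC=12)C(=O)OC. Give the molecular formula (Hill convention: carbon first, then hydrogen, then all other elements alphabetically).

C15H10F7NO2

Walk through each heavy atom and fill implicit hydrogens from standard valence (C 4, N 3, O 2, S 2, halogen 1):
  atom 1: F (halogen, monovalent) → 0 H
  atom 2: C, bond orders sum to 4 (valence 4) → 0 H
  atom 3: F (halogen, monovalent) → 0 H
  atom 4: F (halogen, monovalent) → 0 H
  atom 5: C, bond orders sum to 4 (valence 4) → 0 H
  atom 6: C, bond orders sum to 4 (valence 4) → 0 H
  atom 7: C, bond orders sum to 4 (valence 4) → 0 H
  atom 8: F (halogen, monovalent) → 0 H
  atom 9: F (halogen, monovalent) → 0 H
  atom 10: F (halogen, monovalent) → 0 H
  atom 11: C, bond orders sum to 4 (valence 4) → 0 H
  atom 12: C, bond orders sum to 1 (valence 4) → 3 H
  atom 13: C, bond orders sum to 4 (valence 4) → 0 H
  atom 14: F (halogen, monovalent) → 0 H
  atom 15: C, bond orders sum to 4 (valence 4) → 0 H
  atom 16: C, bond orders sum to 4 (valence 4) → 0 H
  atom 17: N, bond orders sum to 1 (valence 3) → 2 H
  atom 18: C, bond orders sum to 3 (valence 4) → 1 H
  atom 19: C, bond orders sum to 4 (valence 4) → 0 H
  atom 20: C, bond orders sum to 3 (valence 4) → 1 H
  atom 21: C, bond orders sum to 4 (valence 4) → 0 H
  atom 22: C, bond orders sum to 4 (valence 4) → 0 H
  atom 23: O, bond orders sum to 2 (valence 2) → 0 H
  atom 24: O, bond orders sum to 2 (valence 2) → 0 H
  atom 25: C, bond orders sum to 1 (valence 4) → 3 H
Totals → C:15, H:10, F:7, N:1, O:2.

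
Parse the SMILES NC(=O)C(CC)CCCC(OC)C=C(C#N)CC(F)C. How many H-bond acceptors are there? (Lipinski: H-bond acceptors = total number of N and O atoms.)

4

N atoms: 2; O atoms: 2.
Lipinski HBA = 2 + 2 = 4.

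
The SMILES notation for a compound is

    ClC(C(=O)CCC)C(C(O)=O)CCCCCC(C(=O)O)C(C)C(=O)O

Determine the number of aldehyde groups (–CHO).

Scan the SMILES for the aldehyde motif — none present.
Groups that are present: 3 carboxylic acid, 1 ketone.

0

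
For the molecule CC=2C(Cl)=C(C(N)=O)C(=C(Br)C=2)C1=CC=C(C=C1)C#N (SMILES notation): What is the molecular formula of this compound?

C15H10BrClN2O

Walk through each heavy atom and fill implicit hydrogens from standard valence (C 4, N 3, O 2, S 2, halogen 1):
  atom 1: C, bond orders sum to 1 (valence 4) → 3 H
  atom 2: C, bond orders sum to 4 (valence 4) → 0 H
  atom 3: C, bond orders sum to 4 (valence 4) → 0 H
  atom 4: Cl (halogen, monovalent) → 0 H
  atom 5: C, bond orders sum to 4 (valence 4) → 0 H
  atom 6: C, bond orders sum to 4 (valence 4) → 0 H
  atom 7: N, bond orders sum to 1 (valence 3) → 2 H
  atom 8: O, bond orders sum to 2 (valence 2) → 0 H
  atom 9: C, bond orders sum to 4 (valence 4) → 0 H
  atom 10: C, bond orders sum to 4 (valence 4) → 0 H
  atom 11: Br (halogen, monovalent) → 0 H
  atom 12: C, bond orders sum to 3 (valence 4) → 1 H
  atom 13: C, bond orders sum to 4 (valence 4) → 0 H
  atom 14: C, bond orders sum to 3 (valence 4) → 1 H
  atom 15: C, bond orders sum to 3 (valence 4) → 1 H
  atom 16: C, bond orders sum to 4 (valence 4) → 0 H
  atom 17: C, bond orders sum to 3 (valence 4) → 1 H
  atom 18: C, bond orders sum to 3 (valence 4) → 1 H
  atom 19: C, bond orders sum to 4 (valence 4) → 0 H
  atom 20: N, bond orders sum to 3 (valence 3) → 0 H
Totals → C:15, H:10, Br:1, Cl:1, N:2, O:1.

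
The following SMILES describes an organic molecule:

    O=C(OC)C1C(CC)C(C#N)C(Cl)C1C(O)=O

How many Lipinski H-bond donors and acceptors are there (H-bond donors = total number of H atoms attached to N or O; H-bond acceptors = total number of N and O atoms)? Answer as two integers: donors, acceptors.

1, 5

Donors: find every N or O and count the H atoms it carries.
  atom 1 (O): bond orders sum to 2 → 0 H
  atom 3 (O): bond orders sum to 2 → 0 H
  atom 11 (N): bond orders sum to 3 → 0 H
  atom 16 (O): bond orders sum to 1 → 1 H
  atom 17 (O): bond orders sum to 2 → 0 H
Lipinski HBD = 1.
Acceptors: N atoms = 1, O atoms = 4 → HBA = 5.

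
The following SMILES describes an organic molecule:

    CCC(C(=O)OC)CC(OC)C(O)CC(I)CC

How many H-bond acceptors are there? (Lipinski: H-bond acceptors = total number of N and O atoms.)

4

N atoms: 0; O atoms: 4.
Lipinski HBA = 0 + 4 = 4.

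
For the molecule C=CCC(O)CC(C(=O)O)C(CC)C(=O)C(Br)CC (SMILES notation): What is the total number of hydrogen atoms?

23

Walk through each heavy atom and fill implicit hydrogens from standard valence (C 4, N 3, O 2, S 2, halogen 1):
  atom 1: C, bond orders sum to 2 (valence 4) → 2 H
  atom 2: C, bond orders sum to 3 (valence 4) → 1 H
  atom 3: C, bond orders sum to 2 (valence 4) → 2 H
  atom 4: C, bond orders sum to 3 (valence 4) → 1 H
  atom 5: O, bond orders sum to 1 (valence 2) → 1 H
  atom 6: C, bond orders sum to 2 (valence 4) → 2 H
  atom 7: C, bond orders sum to 3 (valence 4) → 1 H
  atom 8: C, bond orders sum to 4 (valence 4) → 0 H
  atom 9: O, bond orders sum to 2 (valence 2) → 0 H
  atom 10: O, bond orders sum to 1 (valence 2) → 1 H
  atom 11: C, bond orders sum to 3 (valence 4) → 1 H
  atom 12: C, bond orders sum to 2 (valence 4) → 2 H
  atom 13: C, bond orders sum to 1 (valence 4) → 3 H
  atom 14: C, bond orders sum to 4 (valence 4) → 0 H
  atom 15: O, bond orders sum to 2 (valence 2) → 0 H
  atom 16: C, bond orders sum to 3 (valence 4) → 1 H
  atom 17: Br (halogen, monovalent) → 0 H
  atom 18: C, bond orders sum to 2 (valence 4) → 2 H
  atom 19: C, bond orders sum to 1 (valence 4) → 3 H
Total hydrogens: 23.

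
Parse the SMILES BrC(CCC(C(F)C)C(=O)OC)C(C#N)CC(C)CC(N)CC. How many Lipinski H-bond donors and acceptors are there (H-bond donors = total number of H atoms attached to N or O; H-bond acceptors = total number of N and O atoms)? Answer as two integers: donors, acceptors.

Donors: find every N or O and count the H atoms it carries.
  atom 10 (O): bond orders sum to 2 → 0 H
  atom 11 (O): bond orders sum to 2 → 0 H
  atom 15 (N): bond orders sum to 3 → 0 H
  atom 21 (N): bond orders sum to 1 → 2 H
Lipinski HBD = 2.
Acceptors: N atoms = 2, O atoms = 2 → HBA = 4.

2, 4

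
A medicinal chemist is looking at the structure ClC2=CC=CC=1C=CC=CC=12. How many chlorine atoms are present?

1

Scan the SMILES for Cl atoms (remember two-letter symbols like Cl and Br are single atoms).
Chlorine count: 1.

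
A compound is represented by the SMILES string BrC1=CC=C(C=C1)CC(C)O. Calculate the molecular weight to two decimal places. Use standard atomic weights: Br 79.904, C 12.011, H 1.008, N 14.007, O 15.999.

First, the molecular formula is C9H11BrO (counting implicit H from valence).
  Br: 1 × 79.904 = 79.904
  C: 9 × 12.011 = 108.099
  H: 11 × 1.008 = 11.088
  O: 1 × 15.999 = 15.999
Sum: 1×79.904 + 9×12.011 + 11×1.008 + 1×15.999 = 215.090 → 215.09 g/mol.

215.09 g/mol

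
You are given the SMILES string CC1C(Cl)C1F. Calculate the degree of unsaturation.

Degree of unsaturation = (number of rings) + (number of π bonds).
Ring closures in the SMILES: 1.
π bonds: none → 0 DoU from unsaturation.
Total DoU = 1 + 0 = 1.

1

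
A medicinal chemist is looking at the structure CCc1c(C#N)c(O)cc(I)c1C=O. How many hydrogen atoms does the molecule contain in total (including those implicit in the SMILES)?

8

Walk through each heavy atom and fill implicit hydrogens from standard valence (C 4, N 3, O 2, S 2, halogen 1); for lowercase aromatic atoms, an aromatic c carries 1 H when it has two neighbours and 0 H with three, and aromatic n carries 0 H:
  atom 1: C, bond orders sum to 1 (valence 4) → 3 H
  atom 2: C, bond orders sum to 2 (valence 4) → 2 H
  atom 3: aromatic c, 3 neighbours → 0 H
  atom 4: aromatic c, 3 neighbours → 0 H
  atom 5: C, bond orders sum to 4 (valence 4) → 0 H
  atom 6: N, bond orders sum to 3 (valence 3) → 0 H
  atom 7: aromatic c, 3 neighbours → 0 H
  atom 8: O, bond orders sum to 1 (valence 2) → 1 H
  atom 9: aromatic c, 2 neighbours → 1 H
  atom 10: aromatic c, 3 neighbours → 0 H
  atom 11: I (halogen, monovalent) → 0 H
  atom 12: aromatic c, 3 neighbours → 0 H
  atom 13: C, bond orders sum to 3 (valence 4) → 1 H
  atom 14: O, bond orders sum to 2 (valence 2) → 0 H
Total hydrogens: 8.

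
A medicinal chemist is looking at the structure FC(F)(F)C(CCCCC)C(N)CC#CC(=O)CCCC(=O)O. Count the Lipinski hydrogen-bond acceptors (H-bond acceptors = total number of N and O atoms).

N atoms: 1; O atoms: 3.
Lipinski HBA = 1 + 3 = 4.

4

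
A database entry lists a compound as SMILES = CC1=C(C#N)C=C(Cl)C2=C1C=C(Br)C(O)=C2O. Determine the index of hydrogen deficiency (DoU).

Molecular formula: C12H7BrClNO2.
DoU = (2C + 2 + N − H − X) / 2, where X is the halogen count and O/S are ignored.
    = (2·12 + 2 + 1 − 7 − 2) / 2 = 18 / 2 = 9.

9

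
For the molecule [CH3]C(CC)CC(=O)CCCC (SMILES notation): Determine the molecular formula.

C10H20O

Walk through each heavy atom and fill implicit hydrogens from standard valence (C 4, N 3, O 2, S 2, halogen 1):
  atom 1: C with explicit H count 3
  atom 2: C, bond orders sum to 3 (valence 4) → 1 H
  atom 3: C, bond orders sum to 2 (valence 4) → 2 H
  atom 4: C, bond orders sum to 1 (valence 4) → 3 H
  atom 5: C, bond orders sum to 2 (valence 4) → 2 H
  atom 6: C, bond orders sum to 4 (valence 4) → 0 H
  atom 7: O, bond orders sum to 2 (valence 2) → 0 H
  atom 8: C, bond orders sum to 2 (valence 4) → 2 H
  atom 9: C, bond orders sum to 2 (valence 4) → 2 H
  atom 10: C, bond orders sum to 2 (valence 4) → 2 H
  atom 11: C, bond orders sum to 1 (valence 4) → 3 H
Totals → C:10, H:20, O:1.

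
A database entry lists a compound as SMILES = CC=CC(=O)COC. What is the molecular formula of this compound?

C6H10O2

Walk through each heavy atom and fill implicit hydrogens from standard valence (C 4, N 3, O 2, S 2, halogen 1):
  atom 1: C, bond orders sum to 1 (valence 4) → 3 H
  atom 2: C, bond orders sum to 3 (valence 4) → 1 H
  atom 3: C, bond orders sum to 3 (valence 4) → 1 H
  atom 4: C, bond orders sum to 4 (valence 4) → 0 H
  atom 5: O, bond orders sum to 2 (valence 2) → 0 H
  atom 6: C, bond orders sum to 2 (valence 4) → 2 H
  atom 7: O, bond orders sum to 2 (valence 2) → 0 H
  atom 8: C, bond orders sum to 1 (valence 4) → 3 H
Totals → C:6, H:10, O:2.
In Hill order: C6H10O2.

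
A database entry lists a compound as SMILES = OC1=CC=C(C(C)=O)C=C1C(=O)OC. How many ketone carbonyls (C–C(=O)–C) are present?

The ketone motif appears at heavy-atom position 6 in the SMILES.
Other groups present: 1 ester, 1 hydroxyl.
Ketone count: 1.

1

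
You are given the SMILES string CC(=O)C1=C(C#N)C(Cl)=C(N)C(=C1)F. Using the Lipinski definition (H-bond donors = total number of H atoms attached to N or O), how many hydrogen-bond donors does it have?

Donors: find every N or O and count the H atoms it carries.
  atom 3 (O): bond orders sum to 2 → 0 H
  atom 7 (N): bond orders sum to 3 → 0 H
  atom 11 (N): bond orders sum to 1 → 2 H
Lipinski HBD = 2.

2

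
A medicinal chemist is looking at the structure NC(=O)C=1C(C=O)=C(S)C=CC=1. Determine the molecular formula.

C8H7NO2S

Walk through each heavy atom and fill implicit hydrogens from standard valence (C 4, N 3, O 2, S 2, halogen 1):
  atom 1: N, bond orders sum to 1 (valence 3) → 2 H
  atom 2: C, bond orders sum to 4 (valence 4) → 0 H
  atom 3: O, bond orders sum to 2 (valence 2) → 0 H
  atom 4: C, bond orders sum to 4 (valence 4) → 0 H
  atom 5: C, bond orders sum to 4 (valence 4) → 0 H
  atom 6: C, bond orders sum to 3 (valence 4) → 1 H
  atom 7: O, bond orders sum to 2 (valence 2) → 0 H
  atom 8: C, bond orders sum to 4 (valence 4) → 0 H
  atom 9: S, bond orders sum to 1 (valence 2) → 1 H
  atom 10: C, bond orders sum to 3 (valence 4) → 1 H
  atom 11: C, bond orders sum to 3 (valence 4) → 1 H
  atom 12: C, bond orders sum to 3 (valence 4) → 1 H
Totals → C:8, H:7, N:1, O:2, S:1.
In Hill order: C8H7NO2S.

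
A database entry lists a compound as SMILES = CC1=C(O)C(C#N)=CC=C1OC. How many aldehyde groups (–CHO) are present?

Scan the SMILES for the aldehyde motif — none present.
Groups that are present: 1 ether, 1 hydroxyl, 1 nitrile.

0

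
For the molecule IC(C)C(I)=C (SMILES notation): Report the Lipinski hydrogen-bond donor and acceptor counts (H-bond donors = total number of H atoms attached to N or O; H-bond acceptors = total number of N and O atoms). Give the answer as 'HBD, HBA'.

0, 0

Donors: find every N or O and count the H atoms it carries.
  (no N or O atoms present)
Lipinski HBD = 0.
Acceptors: N atoms = 0, O atoms = 0 → HBA = 0.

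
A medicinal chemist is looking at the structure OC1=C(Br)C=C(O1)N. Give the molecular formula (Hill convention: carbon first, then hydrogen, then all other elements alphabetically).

C4H4BrNO2

Walk through each heavy atom and fill implicit hydrogens from standard valence (C 4, N 3, O 2, S 2, halogen 1):
  atom 1: O, bond orders sum to 1 (valence 2) → 1 H
  atom 2: C, bond orders sum to 4 (valence 4) → 0 H
  atom 3: C, bond orders sum to 4 (valence 4) → 0 H
  atom 4: Br (halogen, monovalent) → 0 H
  atom 5: C, bond orders sum to 3 (valence 4) → 1 H
  atom 6: C, bond orders sum to 4 (valence 4) → 0 H
  atom 7: O, bond orders sum to 2 (valence 2) → 0 H
  atom 8: N, bond orders sum to 1 (valence 3) → 2 H
Totals → C:4, H:4, Br:1, N:1, O:2.
In Hill order: C4H4BrNO2.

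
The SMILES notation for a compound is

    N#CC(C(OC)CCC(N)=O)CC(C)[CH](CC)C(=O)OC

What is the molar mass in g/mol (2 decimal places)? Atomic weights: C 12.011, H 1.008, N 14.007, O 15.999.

298.38 g/mol

First, the molecular formula is C15H26N2O4 (counting implicit H from valence).
  C: 15 × 12.011 = 180.165
  H: 26 × 1.008 = 26.208
  N: 2 × 14.007 = 28.014
  O: 4 × 15.999 = 63.996
Sum: 15×12.011 + 26×1.008 + 2×14.007 + 4×15.999 = 298.383 → 298.38 g/mol.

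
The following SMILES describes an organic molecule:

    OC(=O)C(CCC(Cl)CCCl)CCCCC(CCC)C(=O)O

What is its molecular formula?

C16H28Cl2O4

Walk through each heavy atom and fill implicit hydrogens from standard valence (C 4, N 3, O 2, S 2, halogen 1):
  atom 1: O, bond orders sum to 1 (valence 2) → 1 H
  atom 2: C, bond orders sum to 4 (valence 4) → 0 H
  atom 3: O, bond orders sum to 2 (valence 2) → 0 H
  atom 4: C, bond orders sum to 3 (valence 4) → 1 H
  atom 5: C, bond orders sum to 2 (valence 4) → 2 H
  atom 6: C, bond orders sum to 2 (valence 4) → 2 H
  atom 7: C, bond orders sum to 3 (valence 4) → 1 H
  atom 8: Cl (halogen, monovalent) → 0 H
  atom 9: C, bond orders sum to 2 (valence 4) → 2 H
  atom 10: C, bond orders sum to 2 (valence 4) → 2 H
  atom 11: Cl (halogen, monovalent) → 0 H
  atom 12: C, bond orders sum to 2 (valence 4) → 2 H
  atom 13: C, bond orders sum to 2 (valence 4) → 2 H
  atom 14: C, bond orders sum to 2 (valence 4) → 2 H
  atom 15: C, bond orders sum to 2 (valence 4) → 2 H
  atom 16: C, bond orders sum to 3 (valence 4) → 1 H
  atom 17: C, bond orders sum to 2 (valence 4) → 2 H
  atom 18: C, bond orders sum to 2 (valence 4) → 2 H
  atom 19: C, bond orders sum to 1 (valence 4) → 3 H
  atom 20: C, bond orders sum to 4 (valence 4) → 0 H
  atom 21: O, bond orders sum to 2 (valence 2) → 0 H
  atom 22: O, bond orders sum to 1 (valence 2) → 1 H
Totals → C:16, H:28, Cl:2, O:4.
In Hill order: C16H28Cl2O4.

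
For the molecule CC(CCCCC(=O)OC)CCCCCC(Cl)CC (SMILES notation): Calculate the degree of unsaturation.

1

Degree of unsaturation = (number of rings) + (number of π bonds).
Ring closures in the SMILES: 0.
π bonds: 1 double bond (each 1 DoU) → 1 DoU from unsaturation.
Total DoU = 0 + 1 = 1.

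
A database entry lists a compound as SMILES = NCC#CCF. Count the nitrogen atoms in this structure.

1

Scan the SMILES for N atoms (remember two-letter symbols like Cl and Br are single atoms).
Nitrogen count: 1.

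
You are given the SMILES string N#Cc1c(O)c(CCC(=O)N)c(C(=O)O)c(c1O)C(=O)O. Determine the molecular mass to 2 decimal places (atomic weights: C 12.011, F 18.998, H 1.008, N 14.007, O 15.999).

First, the molecular formula is C12H10N2O7 (counting implicit H from valence).
  C: 12 × 12.011 = 144.132
  H: 10 × 1.008 = 10.080
  N: 2 × 14.007 = 28.014
  O: 7 × 15.999 = 111.993
Sum: 12×12.011 + 10×1.008 + 2×14.007 + 7×15.999 = 294.219 → 294.22 g/mol.

294.22 g/mol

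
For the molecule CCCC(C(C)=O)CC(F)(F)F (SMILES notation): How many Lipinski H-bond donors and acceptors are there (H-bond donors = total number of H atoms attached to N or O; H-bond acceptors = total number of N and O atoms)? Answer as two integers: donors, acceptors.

0, 1

Donors: find every N or O and count the H atoms it carries.
  atom 7 (O): bond orders sum to 2 → 0 H
Lipinski HBD = 0.
Acceptors: N atoms = 0, O atoms = 1 → HBA = 1.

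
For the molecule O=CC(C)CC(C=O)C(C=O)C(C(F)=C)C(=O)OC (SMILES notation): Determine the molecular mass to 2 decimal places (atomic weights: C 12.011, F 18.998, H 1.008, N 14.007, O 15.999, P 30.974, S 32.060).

First, the molecular formula is C13H17FO5 (counting implicit H from valence).
  C: 13 × 12.011 = 156.143
  F: 1 × 18.998 = 18.998
  H: 17 × 1.008 = 17.136
  O: 5 × 15.999 = 79.995
Sum: 13×12.011 + 1×18.998 + 17×1.008 + 5×15.999 = 272.272 → 272.27 g/mol.

272.27 g/mol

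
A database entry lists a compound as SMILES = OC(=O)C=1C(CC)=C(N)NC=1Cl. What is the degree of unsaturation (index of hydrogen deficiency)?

4

Degree of unsaturation = (number of rings) + (number of π bonds).
Ring closures in the SMILES: 1.
π bonds: 3 double bonds (each 1 DoU) → 3 DoU from unsaturation.
Total DoU = 1 + 3 = 4.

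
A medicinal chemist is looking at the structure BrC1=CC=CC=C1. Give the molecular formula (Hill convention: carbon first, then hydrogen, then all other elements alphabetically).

Walk through each heavy atom and fill implicit hydrogens from standard valence (C 4, N 3, O 2, S 2, halogen 1):
  atom 1: Br (halogen, monovalent) → 0 H
  atom 2: C, bond orders sum to 4 (valence 4) → 0 H
  atom 3: C, bond orders sum to 3 (valence 4) → 1 H
  atom 4: C, bond orders sum to 3 (valence 4) → 1 H
  atom 5: C, bond orders sum to 3 (valence 4) → 1 H
  atom 6: C, bond orders sum to 3 (valence 4) → 1 H
  atom 7: C, bond orders sum to 3 (valence 4) → 1 H
Totals → C:6, H:5, Br:1.
In Hill order: C6H5Br.

C6H5Br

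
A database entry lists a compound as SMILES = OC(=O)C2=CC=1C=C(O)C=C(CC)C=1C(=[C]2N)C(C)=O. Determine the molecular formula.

Walk through each heavy atom and fill implicit hydrogens from standard valence (C 4, N 3, O 2, S 2, halogen 1):
  atom 1: O, bond orders sum to 1 (valence 2) → 1 H
  atom 2: C, bond orders sum to 4 (valence 4) → 0 H
  atom 3: O, bond orders sum to 2 (valence 2) → 0 H
  atom 4: C, bond orders sum to 4 (valence 4) → 0 H
  atom 5: C, bond orders sum to 3 (valence 4) → 1 H
  atom 6: C, bond orders sum to 4 (valence 4) → 0 H
  atom 7: C, bond orders sum to 3 (valence 4) → 1 H
  atom 8: C, bond orders sum to 4 (valence 4) → 0 H
  atom 9: O, bond orders sum to 1 (valence 2) → 1 H
  atom 10: C, bond orders sum to 3 (valence 4) → 1 H
  atom 11: C, bond orders sum to 4 (valence 4) → 0 H
  atom 12: C, bond orders sum to 2 (valence 4) → 2 H
  atom 13: C, bond orders sum to 1 (valence 4) → 3 H
  atom 14: C, bond orders sum to 4 (valence 4) → 0 H
  atom 15: C, bond orders sum to 4 (valence 4) → 0 H
  atom 16: C with explicit H count 0
  atom 17: N, bond orders sum to 1 (valence 3) → 2 H
  atom 18: C, bond orders sum to 4 (valence 4) → 0 H
  atom 19: C, bond orders sum to 1 (valence 4) → 3 H
  atom 20: O, bond orders sum to 2 (valence 2) → 0 H
Totals → C:15, H:15, N:1, O:4.

C15H15NO4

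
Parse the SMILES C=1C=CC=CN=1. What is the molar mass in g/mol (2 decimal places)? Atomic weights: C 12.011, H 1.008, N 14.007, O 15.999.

79.10 g/mol

First, the molecular formula is C5H5N (counting implicit H from valence).
  C: 5 × 12.011 = 60.055
  H: 5 × 1.008 = 5.040
  N: 1 × 14.007 = 14.007
Sum: 5×12.011 + 5×1.008 + 1×14.007 = 79.102 → 79.10 g/mol.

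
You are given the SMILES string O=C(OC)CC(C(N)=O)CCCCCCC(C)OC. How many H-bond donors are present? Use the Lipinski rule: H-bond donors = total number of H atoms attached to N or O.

Donors: find every N or O and count the H atoms it carries.
  atom 1 (O): bond orders sum to 2 → 0 H
  atom 3 (O): bond orders sum to 2 → 0 H
  atom 8 (N): bond orders sum to 1 → 2 H
  atom 9 (O): bond orders sum to 2 → 0 H
  atom 18 (O): bond orders sum to 2 → 0 H
Lipinski HBD = 2.

2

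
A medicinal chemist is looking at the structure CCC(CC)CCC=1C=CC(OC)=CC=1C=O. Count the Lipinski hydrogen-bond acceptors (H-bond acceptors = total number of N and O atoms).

N atoms: 0; O atoms: 2.
Lipinski HBA = 0 + 2 = 2.

2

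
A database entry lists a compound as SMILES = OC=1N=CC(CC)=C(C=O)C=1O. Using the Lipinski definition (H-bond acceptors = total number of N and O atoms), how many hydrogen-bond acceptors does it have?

N atoms: 1; O atoms: 3.
Lipinski HBA = 1 + 3 = 4.

4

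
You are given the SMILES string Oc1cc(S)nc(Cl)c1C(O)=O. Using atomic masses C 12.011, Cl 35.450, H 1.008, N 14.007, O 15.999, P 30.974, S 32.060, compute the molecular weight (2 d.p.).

First, the molecular formula is C6H4ClNO3S (counting implicit H from valence).
  C: 6 × 12.011 = 72.066
  Cl: 1 × 35.450 = 35.450
  H: 4 × 1.008 = 4.032
  N: 1 × 14.007 = 14.007
  O: 3 × 15.999 = 47.997
  S: 1 × 32.060 = 32.060
Sum: 6×12.011 + 1×35.450 + 4×1.008 + 1×14.007 + 3×15.999 + 1×32.060 = 205.612 → 205.61 g/mol.

205.61 g/mol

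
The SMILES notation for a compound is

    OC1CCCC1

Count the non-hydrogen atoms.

Every atom symbol written in the SMILES (organic subset) is one heavy atom; implicit H are not written.
Heavy atoms by element → C:5, O:1.
Total: 6.

6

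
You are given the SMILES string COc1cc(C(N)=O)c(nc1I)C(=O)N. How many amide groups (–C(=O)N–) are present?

The amide motif appears at heavy-atom positions 6, 13 in the SMILES.
Other groups present: 1 ether.
Amide count: 2.

2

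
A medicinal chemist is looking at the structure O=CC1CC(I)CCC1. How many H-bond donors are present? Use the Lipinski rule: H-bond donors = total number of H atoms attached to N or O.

Donors: find every N or O and count the H atoms it carries.
  atom 1 (O): bond orders sum to 2 → 0 H
Lipinski HBD = 0.

0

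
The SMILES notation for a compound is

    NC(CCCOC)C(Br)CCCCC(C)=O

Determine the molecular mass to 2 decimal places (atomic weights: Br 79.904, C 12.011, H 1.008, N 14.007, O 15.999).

First, the molecular formula is C12H24BrNO2 (counting implicit H from valence).
  Br: 1 × 79.904 = 79.904
  C: 12 × 12.011 = 144.132
  H: 24 × 1.008 = 24.192
  N: 1 × 14.007 = 14.007
  O: 2 × 15.999 = 31.998
Sum: 1×79.904 + 12×12.011 + 24×1.008 + 1×14.007 + 2×15.999 = 294.233 → 294.23 g/mol.

294.23 g/mol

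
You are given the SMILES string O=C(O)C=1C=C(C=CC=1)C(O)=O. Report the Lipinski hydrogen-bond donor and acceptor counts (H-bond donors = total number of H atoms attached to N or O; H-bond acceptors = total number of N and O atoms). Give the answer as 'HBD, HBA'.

Donors: find every N or O and count the H atoms it carries.
  atom 1 (O): bond orders sum to 2 → 0 H
  atom 3 (O): bond orders sum to 1 → 1 H
  atom 11 (O): bond orders sum to 1 → 1 H
  atom 12 (O): bond orders sum to 2 → 0 H
Lipinski HBD = 2.
Acceptors: N atoms = 0, O atoms = 4 → HBA = 4.

2, 4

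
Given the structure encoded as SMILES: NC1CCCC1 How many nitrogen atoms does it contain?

Scan the SMILES for N atoms (remember two-letter symbols like Cl and Br are single atoms).
Nitrogen count: 1.

1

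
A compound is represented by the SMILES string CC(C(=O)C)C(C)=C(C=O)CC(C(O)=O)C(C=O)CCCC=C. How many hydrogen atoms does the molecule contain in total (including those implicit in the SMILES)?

26

Walk through each heavy atom and fill implicit hydrogens from standard valence (C 4, N 3, O 2, S 2, halogen 1):
  atom 1: C, bond orders sum to 1 (valence 4) → 3 H
  atom 2: C, bond orders sum to 3 (valence 4) → 1 H
  atom 3: C, bond orders sum to 4 (valence 4) → 0 H
  atom 4: O, bond orders sum to 2 (valence 2) → 0 H
  atom 5: C, bond orders sum to 1 (valence 4) → 3 H
  atom 6: C, bond orders sum to 4 (valence 4) → 0 H
  atom 7: C, bond orders sum to 1 (valence 4) → 3 H
  atom 8: C, bond orders sum to 4 (valence 4) → 0 H
  atom 9: C, bond orders sum to 3 (valence 4) → 1 H
  atom 10: O, bond orders sum to 2 (valence 2) → 0 H
  atom 11: C, bond orders sum to 2 (valence 4) → 2 H
  atom 12: C, bond orders sum to 3 (valence 4) → 1 H
  atom 13: C, bond orders sum to 4 (valence 4) → 0 H
  atom 14: O, bond orders sum to 1 (valence 2) → 1 H
  atom 15: O, bond orders sum to 2 (valence 2) → 0 H
  atom 16: C, bond orders sum to 3 (valence 4) → 1 H
  atom 17: C, bond orders sum to 3 (valence 4) → 1 H
  atom 18: O, bond orders sum to 2 (valence 2) → 0 H
  atom 19: C, bond orders sum to 2 (valence 4) → 2 H
  atom 20: C, bond orders sum to 2 (valence 4) → 2 H
  atom 21: C, bond orders sum to 2 (valence 4) → 2 H
  atom 22: C, bond orders sum to 3 (valence 4) → 1 H
  atom 23: C, bond orders sum to 2 (valence 4) → 2 H
Total hydrogens: 26.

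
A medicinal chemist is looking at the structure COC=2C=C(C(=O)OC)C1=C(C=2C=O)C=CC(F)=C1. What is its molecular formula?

C14H11FO4

Walk through each heavy atom and fill implicit hydrogens from standard valence (C 4, N 3, O 2, S 2, halogen 1):
  atom 1: C, bond orders sum to 1 (valence 4) → 3 H
  atom 2: O, bond orders sum to 2 (valence 2) → 0 H
  atom 3: C, bond orders sum to 4 (valence 4) → 0 H
  atom 4: C, bond orders sum to 3 (valence 4) → 1 H
  atom 5: C, bond orders sum to 4 (valence 4) → 0 H
  atom 6: C, bond orders sum to 4 (valence 4) → 0 H
  atom 7: O, bond orders sum to 2 (valence 2) → 0 H
  atom 8: O, bond orders sum to 2 (valence 2) → 0 H
  atom 9: C, bond orders sum to 1 (valence 4) → 3 H
  atom 10: C, bond orders sum to 4 (valence 4) → 0 H
  atom 11: C, bond orders sum to 4 (valence 4) → 0 H
  atom 12: C, bond orders sum to 4 (valence 4) → 0 H
  atom 13: C, bond orders sum to 3 (valence 4) → 1 H
  atom 14: O, bond orders sum to 2 (valence 2) → 0 H
  atom 15: C, bond orders sum to 3 (valence 4) → 1 H
  atom 16: C, bond orders sum to 3 (valence 4) → 1 H
  atom 17: C, bond orders sum to 4 (valence 4) → 0 H
  atom 18: F (halogen, monovalent) → 0 H
  atom 19: C, bond orders sum to 3 (valence 4) → 1 H
Totals → C:14, H:11, F:1, O:4.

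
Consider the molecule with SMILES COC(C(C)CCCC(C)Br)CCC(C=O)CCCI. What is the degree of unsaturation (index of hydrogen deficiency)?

Degree of unsaturation = (number of rings) + (number of π bonds).
Ring closures in the SMILES: 0.
π bonds: 1 double bond (each 1 DoU) → 1 DoU from unsaturation.
Total DoU = 0 + 1 = 1.

1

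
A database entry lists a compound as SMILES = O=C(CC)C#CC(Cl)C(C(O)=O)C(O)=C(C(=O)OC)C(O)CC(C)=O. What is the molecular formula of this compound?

C16H19ClO8

Walk through each heavy atom and fill implicit hydrogens from standard valence (C 4, N 3, O 2, S 2, halogen 1):
  atom 1: O, bond orders sum to 2 (valence 2) → 0 H
  atom 2: C, bond orders sum to 4 (valence 4) → 0 H
  atom 3: C, bond orders sum to 2 (valence 4) → 2 H
  atom 4: C, bond orders sum to 1 (valence 4) → 3 H
  atom 5: C, bond orders sum to 4 (valence 4) → 0 H
  atom 6: C, bond orders sum to 4 (valence 4) → 0 H
  atom 7: C, bond orders sum to 3 (valence 4) → 1 H
  atom 8: Cl (halogen, monovalent) → 0 H
  atom 9: C, bond orders sum to 3 (valence 4) → 1 H
  atom 10: C, bond orders sum to 4 (valence 4) → 0 H
  atom 11: O, bond orders sum to 1 (valence 2) → 1 H
  atom 12: O, bond orders sum to 2 (valence 2) → 0 H
  atom 13: C, bond orders sum to 4 (valence 4) → 0 H
  atom 14: O, bond orders sum to 1 (valence 2) → 1 H
  atom 15: C, bond orders sum to 4 (valence 4) → 0 H
  atom 16: C, bond orders sum to 4 (valence 4) → 0 H
  atom 17: O, bond orders sum to 2 (valence 2) → 0 H
  atom 18: O, bond orders sum to 2 (valence 2) → 0 H
  atom 19: C, bond orders sum to 1 (valence 4) → 3 H
  atom 20: C, bond orders sum to 3 (valence 4) → 1 H
  atom 21: O, bond orders sum to 1 (valence 2) → 1 H
  atom 22: C, bond orders sum to 2 (valence 4) → 2 H
  atom 23: C, bond orders sum to 4 (valence 4) → 0 H
  atom 24: C, bond orders sum to 1 (valence 4) → 3 H
  atom 25: O, bond orders sum to 2 (valence 2) → 0 H
Totals → C:16, H:19, Cl:1, O:8.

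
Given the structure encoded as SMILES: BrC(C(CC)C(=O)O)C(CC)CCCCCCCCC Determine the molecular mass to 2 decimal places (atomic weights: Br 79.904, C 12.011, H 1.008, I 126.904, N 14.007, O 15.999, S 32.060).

349.35 g/mol

First, the molecular formula is C17H33BrO2 (counting implicit H from valence).
  Br: 1 × 79.904 = 79.904
  C: 17 × 12.011 = 204.187
  H: 33 × 1.008 = 33.264
  O: 2 × 15.999 = 31.998
Sum: 1×79.904 + 17×12.011 + 33×1.008 + 2×15.999 = 349.353 → 349.35 g/mol.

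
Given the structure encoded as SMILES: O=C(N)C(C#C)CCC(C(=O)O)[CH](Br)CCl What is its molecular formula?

Walk through each heavy atom and fill implicit hydrogens from standard valence (C 4, N 3, O 2, S 2, halogen 1):
  atom 1: O, bond orders sum to 2 (valence 2) → 0 H
  atom 2: C, bond orders sum to 4 (valence 4) → 0 H
  atom 3: N, bond orders sum to 1 (valence 3) → 2 H
  atom 4: C, bond orders sum to 3 (valence 4) → 1 H
  atom 5: C, bond orders sum to 4 (valence 4) → 0 H
  atom 6: C, bond orders sum to 3 (valence 4) → 1 H
  atom 7: C, bond orders sum to 2 (valence 4) → 2 H
  atom 8: C, bond orders sum to 2 (valence 4) → 2 H
  atom 9: C, bond orders sum to 3 (valence 4) → 1 H
  atom 10: C, bond orders sum to 4 (valence 4) → 0 H
  atom 11: O, bond orders sum to 2 (valence 2) → 0 H
  atom 12: O, bond orders sum to 1 (valence 2) → 1 H
  atom 13: C with explicit H count 1
  atom 14: Br (halogen, monovalent) → 0 H
  atom 15: C, bond orders sum to 2 (valence 4) → 2 H
  atom 16: Cl (halogen, monovalent) → 0 H
Totals → C:10, H:13, Br:1, Cl:1, N:1, O:3.
In Hill order: C10H13BrClNO3.

C10H13BrClNO3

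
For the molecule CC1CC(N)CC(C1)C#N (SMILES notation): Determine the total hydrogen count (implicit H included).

Walk through each heavy atom and fill implicit hydrogens from standard valence (C 4, N 3, O 2, S 2, halogen 1):
  atom 1: C, bond orders sum to 1 (valence 4) → 3 H
  atom 2: C, bond orders sum to 3 (valence 4) → 1 H
  atom 3: C, bond orders sum to 2 (valence 4) → 2 H
  atom 4: C, bond orders sum to 3 (valence 4) → 1 H
  atom 5: N, bond orders sum to 1 (valence 3) → 2 H
  atom 6: C, bond orders sum to 2 (valence 4) → 2 H
  atom 7: C, bond orders sum to 3 (valence 4) → 1 H
  atom 8: C, bond orders sum to 2 (valence 4) → 2 H
  atom 9: C, bond orders sum to 4 (valence 4) → 0 H
  atom 10: N, bond orders sum to 3 (valence 3) → 0 H
Total hydrogens: 14.

14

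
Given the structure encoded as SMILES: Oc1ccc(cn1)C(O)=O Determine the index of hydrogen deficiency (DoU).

Molecular formula: C6H5NO3.
DoU = (2C + 2 + N − H − X) / 2, where X is the halogen count and O/S are ignored.
    = (2·6 + 2 + 1 − 5 − 0) / 2 = 10 / 2 = 5.

5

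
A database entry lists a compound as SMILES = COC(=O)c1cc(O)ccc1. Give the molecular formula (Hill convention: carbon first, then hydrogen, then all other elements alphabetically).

Walk through each heavy atom and fill implicit hydrogens from standard valence (C 4, N 3, O 2, S 2, halogen 1); for lowercase aromatic atoms, an aromatic c carries 1 H when it has two neighbours and 0 H with three, and aromatic n carries 0 H:
  atom 1: C, bond orders sum to 1 (valence 4) → 3 H
  atom 2: O, bond orders sum to 2 (valence 2) → 0 H
  atom 3: C, bond orders sum to 4 (valence 4) → 0 H
  atom 4: O, bond orders sum to 2 (valence 2) → 0 H
  atom 5: aromatic c, 3 neighbours → 0 H
  atom 6: aromatic c, 2 neighbours → 1 H
  atom 7: aromatic c, 3 neighbours → 0 H
  atom 8: O, bond orders sum to 1 (valence 2) → 1 H
  atom 9: aromatic c, 2 neighbours → 1 H
  atom 10: aromatic c, 2 neighbours → 1 H
  atom 11: aromatic c, 2 neighbours → 1 H
Totals → C:8, H:8, O:3.

C8H8O3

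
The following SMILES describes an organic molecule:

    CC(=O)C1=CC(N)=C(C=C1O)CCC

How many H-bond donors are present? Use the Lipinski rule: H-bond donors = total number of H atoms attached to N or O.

Donors: find every N or O and count the H atoms it carries.
  atom 3 (O): bond orders sum to 2 → 0 H
  atom 7 (N): bond orders sum to 1 → 2 H
  atom 11 (O): bond orders sum to 1 → 1 H
Lipinski HBD = 3.

3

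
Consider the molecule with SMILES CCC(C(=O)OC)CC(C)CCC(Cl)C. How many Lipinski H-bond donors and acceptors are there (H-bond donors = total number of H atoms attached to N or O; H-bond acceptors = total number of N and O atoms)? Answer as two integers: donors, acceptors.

0, 2

Donors: find every N or O and count the H atoms it carries.
  atom 5 (O): bond orders sum to 2 → 0 H
  atom 6 (O): bond orders sum to 2 → 0 H
Lipinski HBD = 0.
Acceptors: N atoms = 0, O atoms = 2 → HBA = 2.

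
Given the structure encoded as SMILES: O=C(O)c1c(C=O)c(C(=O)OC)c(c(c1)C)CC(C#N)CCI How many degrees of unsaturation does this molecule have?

Molecular formula: C16H16INO5.
DoU = (2C + 2 + N − H − X) / 2, where X is the halogen count and O/S are ignored.
    = (2·16 + 2 + 1 − 16 − 1) / 2 = 18 / 2 = 9.

9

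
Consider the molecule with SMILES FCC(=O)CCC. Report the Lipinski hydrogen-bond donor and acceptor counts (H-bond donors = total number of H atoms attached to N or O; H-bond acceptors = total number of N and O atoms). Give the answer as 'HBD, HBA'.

Donors: find every N or O and count the H atoms it carries.
  atom 4 (O): bond orders sum to 2 → 0 H
Lipinski HBD = 0.
Acceptors: N atoms = 0, O atoms = 1 → HBA = 1.

0, 1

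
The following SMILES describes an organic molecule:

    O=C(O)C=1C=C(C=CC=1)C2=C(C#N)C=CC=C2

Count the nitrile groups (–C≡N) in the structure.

The nitrile motif appears at heavy-atom position 12 in the SMILES.
Other groups present: 1 carboxylic acid.
Nitrile count: 1.

1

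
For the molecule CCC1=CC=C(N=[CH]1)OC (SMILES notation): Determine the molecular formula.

C8H11NO

Walk through each heavy atom and fill implicit hydrogens from standard valence (C 4, N 3, O 2, S 2, halogen 1):
  atom 1: C, bond orders sum to 1 (valence 4) → 3 H
  atom 2: C, bond orders sum to 2 (valence 4) → 2 H
  atom 3: C, bond orders sum to 4 (valence 4) → 0 H
  atom 4: C, bond orders sum to 3 (valence 4) → 1 H
  atom 5: C, bond orders sum to 3 (valence 4) → 1 H
  atom 6: C, bond orders sum to 4 (valence 4) → 0 H
  atom 7: N, bond orders sum to 3 (valence 3) → 0 H
  atom 8: C with explicit H count 1
  atom 9: O, bond orders sum to 2 (valence 2) → 0 H
  atom 10: C, bond orders sum to 1 (valence 4) → 3 H
Totals → C:8, H:11, N:1, O:1.
In Hill order: C8H11NO.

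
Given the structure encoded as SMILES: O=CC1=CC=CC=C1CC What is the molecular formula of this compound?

Walk through each heavy atom and fill implicit hydrogens from standard valence (C 4, N 3, O 2, S 2, halogen 1):
  atom 1: O, bond orders sum to 2 (valence 2) → 0 H
  atom 2: C, bond orders sum to 3 (valence 4) → 1 H
  atom 3: C, bond orders sum to 4 (valence 4) → 0 H
  atom 4: C, bond orders sum to 3 (valence 4) → 1 H
  atom 5: C, bond orders sum to 3 (valence 4) → 1 H
  atom 6: C, bond orders sum to 3 (valence 4) → 1 H
  atom 7: C, bond orders sum to 3 (valence 4) → 1 H
  atom 8: C, bond orders sum to 4 (valence 4) → 0 H
  atom 9: C, bond orders sum to 2 (valence 4) → 2 H
  atom 10: C, bond orders sum to 1 (valence 4) → 3 H
Totals → C:9, H:10, O:1.

C9H10O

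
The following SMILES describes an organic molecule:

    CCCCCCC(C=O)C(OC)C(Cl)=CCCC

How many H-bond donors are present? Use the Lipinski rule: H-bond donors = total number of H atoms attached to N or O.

0

Donors: find every N or O and count the H atoms it carries.
  atom 9 (O): bond orders sum to 2 → 0 H
  atom 11 (O): bond orders sum to 2 → 0 H
Lipinski HBD = 0.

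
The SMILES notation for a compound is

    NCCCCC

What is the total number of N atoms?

1

Scan the SMILES for N atoms (remember two-letter symbols like Cl and Br are single atoms).
Nitrogen count: 1.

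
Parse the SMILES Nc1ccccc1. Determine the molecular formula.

C6H7N

Walk through each heavy atom and fill implicit hydrogens from standard valence (C 4, N 3, O 2, S 2, halogen 1); for lowercase aromatic atoms, an aromatic c carries 1 H when it has two neighbours and 0 H with three, and aromatic n carries 0 H:
  atom 1: N, bond orders sum to 1 (valence 3) → 2 H
  atom 2: aromatic c, 3 neighbours → 0 H
  atom 3: aromatic c, 2 neighbours → 1 H
  atom 4: aromatic c, 2 neighbours → 1 H
  atom 5: aromatic c, 2 neighbours → 1 H
  atom 6: aromatic c, 2 neighbours → 1 H
  atom 7: aromatic c, 2 neighbours → 1 H
Totals → C:6, H:7, N:1.
In Hill order: C6H7N.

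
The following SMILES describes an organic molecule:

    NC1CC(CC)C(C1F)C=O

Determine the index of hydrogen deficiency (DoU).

2

Degree of unsaturation = (number of rings) + (number of π bonds).
Ring closures in the SMILES: 1.
π bonds: 1 double bond (each 1 DoU) → 1 DoU from unsaturation.
Total DoU = 1 + 1 = 2.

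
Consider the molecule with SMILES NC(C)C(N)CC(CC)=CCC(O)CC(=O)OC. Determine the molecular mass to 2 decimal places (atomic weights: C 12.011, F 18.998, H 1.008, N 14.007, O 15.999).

First, the molecular formula is C13H26N2O3 (counting implicit H from valence).
  C: 13 × 12.011 = 156.143
  H: 26 × 1.008 = 26.208
  N: 2 × 14.007 = 28.014
  O: 3 × 15.999 = 47.997
Sum: 13×12.011 + 26×1.008 + 2×14.007 + 3×15.999 = 258.362 → 258.36 g/mol.

258.36 g/mol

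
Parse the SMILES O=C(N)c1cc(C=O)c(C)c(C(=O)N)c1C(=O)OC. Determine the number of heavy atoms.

19

Every atom symbol written in the SMILES (organic subset) is one heavy atom; implicit H are not written.
Heavy atoms by element → C:12, N:2, O:5.
Total: 19.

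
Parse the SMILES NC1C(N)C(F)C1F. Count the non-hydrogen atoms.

Every atom symbol written in the SMILES (organic subset) is one heavy atom; implicit H are not written.
Heavy atoms by element → C:4, F:2, N:2.
Total: 8.

8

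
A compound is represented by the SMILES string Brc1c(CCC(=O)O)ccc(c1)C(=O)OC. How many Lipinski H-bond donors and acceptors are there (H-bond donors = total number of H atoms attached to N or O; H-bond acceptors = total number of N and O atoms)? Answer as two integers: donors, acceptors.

Donors: find every N or O and count the H atoms it carries.
  atom 7 (O): bond orders sum to 2 → 0 H
  atom 8 (O): bond orders sum to 1 → 1 H
  atom 14 (O): bond orders sum to 2 → 0 H
  atom 15 (O): bond orders sum to 2 → 0 H
Lipinski HBD = 1.
Acceptors: N atoms = 0, O atoms = 4 → HBA = 4.

1, 4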